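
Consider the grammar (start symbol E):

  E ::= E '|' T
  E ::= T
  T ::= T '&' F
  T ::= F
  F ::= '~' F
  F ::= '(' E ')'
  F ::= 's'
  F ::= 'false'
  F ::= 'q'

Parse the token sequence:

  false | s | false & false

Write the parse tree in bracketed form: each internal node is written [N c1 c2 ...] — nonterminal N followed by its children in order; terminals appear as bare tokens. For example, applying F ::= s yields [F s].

E
E | T
E | T | T
T | T | T
F | T | T
false | T | T
false | F | T
false | s | T
false | s | T & F
false | s | F & F
false | s | false & F
false | s | false & false

[E [E [E [T [F false]]] | [T [F s]]] | [T [T [F false]] & [F false]]]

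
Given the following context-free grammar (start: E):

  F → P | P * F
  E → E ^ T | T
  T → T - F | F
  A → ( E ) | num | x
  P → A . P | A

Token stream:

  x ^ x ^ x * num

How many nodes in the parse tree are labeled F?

4

[E [E [E [T [F [P [A x]]]]] ^ [T [F [P [A x]]]]] ^ [T [F [P [A x]] * [F [P [A num]]]]]]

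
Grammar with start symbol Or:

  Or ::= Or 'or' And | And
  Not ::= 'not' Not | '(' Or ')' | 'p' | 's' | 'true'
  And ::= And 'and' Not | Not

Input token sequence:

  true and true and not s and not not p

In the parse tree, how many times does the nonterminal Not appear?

[Or [And [And [And [And [Not true]] and [Not true]] and [Not not [Not s]]] and [Not not [Not not [Not p]]]]]

7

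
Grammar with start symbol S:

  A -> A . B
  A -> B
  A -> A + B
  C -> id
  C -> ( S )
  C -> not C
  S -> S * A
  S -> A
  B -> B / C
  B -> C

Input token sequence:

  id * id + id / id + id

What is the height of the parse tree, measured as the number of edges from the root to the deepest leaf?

6

[S [S [A [B [C id]]]] * [A [A [A [B [C id]]] + [B [B [C id]] / [C id]]] + [B [C id]]]]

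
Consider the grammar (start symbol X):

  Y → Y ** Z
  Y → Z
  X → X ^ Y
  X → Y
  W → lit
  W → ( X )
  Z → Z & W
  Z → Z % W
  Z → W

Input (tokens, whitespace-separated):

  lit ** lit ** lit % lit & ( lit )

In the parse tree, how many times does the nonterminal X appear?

2

[X [Y [Y [Y [Z [W lit]]] ** [Z [W lit]]] ** [Z [Z [Z [W lit]] % [W lit]] & [W ( [X [Y [Z [W lit]]]] )]]]]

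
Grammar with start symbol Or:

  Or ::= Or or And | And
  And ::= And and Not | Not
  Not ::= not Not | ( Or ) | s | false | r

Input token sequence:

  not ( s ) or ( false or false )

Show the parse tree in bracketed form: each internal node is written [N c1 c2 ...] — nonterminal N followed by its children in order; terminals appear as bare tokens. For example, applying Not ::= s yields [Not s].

[Or [Or [And [Not not [Not ( [Or [And [Not s]]] )]]]] or [And [Not ( [Or [Or [And [Not false]]] or [And [Not false]]] )]]]

Or
Or or And
And or And
Not or And
not Not or And
not ( Or ) or And
not ( And ) or And
not ( Not ) or And
not ( s ) or And
not ( s ) or Not
not ( s ) or ( Or )
not ( s ) or ( Or or And )
not ( s ) or ( And or And )
not ( s ) or ( Not or And )
not ( s ) or ( false or And )
not ( s ) or ( false or Not )
not ( s ) or ( false or false )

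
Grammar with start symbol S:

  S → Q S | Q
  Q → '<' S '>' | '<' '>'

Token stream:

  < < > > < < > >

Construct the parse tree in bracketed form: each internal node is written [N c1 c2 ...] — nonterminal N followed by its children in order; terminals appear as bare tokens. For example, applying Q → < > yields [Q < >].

S
Q S
< S > S
< Q > S
< < > > S
< < > > Q
< < > > < S >
< < > > < Q >
< < > > < < > >

[S [Q < [S [Q < >]] >] [S [Q < [S [Q < >]] >]]]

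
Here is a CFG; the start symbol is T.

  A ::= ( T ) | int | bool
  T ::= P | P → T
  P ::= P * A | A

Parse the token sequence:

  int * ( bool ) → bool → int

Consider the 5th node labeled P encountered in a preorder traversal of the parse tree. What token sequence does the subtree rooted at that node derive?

[T [P [P [A int]] * [A ( [T [P [A bool]]] )]] → [T [P [A bool]] → [T [P [A int]]]]]

int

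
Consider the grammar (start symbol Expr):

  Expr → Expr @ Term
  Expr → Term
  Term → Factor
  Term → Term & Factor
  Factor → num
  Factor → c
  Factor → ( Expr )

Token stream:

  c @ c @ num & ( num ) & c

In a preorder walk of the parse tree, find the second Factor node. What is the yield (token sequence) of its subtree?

[Expr [Expr [Expr [Term [Factor c]]] @ [Term [Factor c]]] @ [Term [Term [Term [Factor num]] & [Factor ( [Expr [Term [Factor num]]] )]] & [Factor c]]]

c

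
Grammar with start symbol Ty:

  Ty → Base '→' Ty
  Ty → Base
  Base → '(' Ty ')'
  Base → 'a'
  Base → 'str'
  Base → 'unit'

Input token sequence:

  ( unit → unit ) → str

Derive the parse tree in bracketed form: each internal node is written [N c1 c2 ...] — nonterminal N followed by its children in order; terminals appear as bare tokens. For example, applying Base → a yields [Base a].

[Ty [Base ( [Ty [Base unit] → [Ty [Base unit]]] )] → [Ty [Base str]]]

Ty
Base → Ty
( Ty ) → Ty
( Base → Ty ) → Ty
( unit → Ty ) → Ty
( unit → Base ) → Ty
( unit → unit ) → Ty
( unit → unit ) → Base
( unit → unit ) → str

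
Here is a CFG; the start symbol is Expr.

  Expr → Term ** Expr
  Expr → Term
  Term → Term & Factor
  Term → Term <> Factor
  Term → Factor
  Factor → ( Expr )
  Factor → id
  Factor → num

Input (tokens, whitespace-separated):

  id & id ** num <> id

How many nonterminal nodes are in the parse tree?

10

[Expr [Term [Term [Factor id]] & [Factor id]] ** [Expr [Term [Term [Factor num]] <> [Factor id]]]]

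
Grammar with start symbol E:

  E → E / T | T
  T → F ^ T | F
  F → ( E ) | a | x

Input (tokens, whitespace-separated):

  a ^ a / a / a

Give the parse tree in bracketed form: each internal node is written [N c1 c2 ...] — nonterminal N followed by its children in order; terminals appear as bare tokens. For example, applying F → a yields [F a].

[E [E [E [T [F a] ^ [T [F a]]]] / [T [F a]]] / [T [F a]]]

E
E / T
E / T / T
T / T / T
F ^ T / T / T
a ^ T / T / T
a ^ F / T / T
a ^ a / T / T
a ^ a / F / T
a ^ a / a / T
a ^ a / a / F
a ^ a / a / a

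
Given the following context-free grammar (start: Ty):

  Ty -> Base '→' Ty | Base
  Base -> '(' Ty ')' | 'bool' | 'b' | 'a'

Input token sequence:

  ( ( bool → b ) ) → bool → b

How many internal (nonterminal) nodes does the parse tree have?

12

[Ty [Base ( [Ty [Base ( [Ty [Base bool] → [Ty [Base b]]] )]] )] → [Ty [Base bool] → [Ty [Base b]]]]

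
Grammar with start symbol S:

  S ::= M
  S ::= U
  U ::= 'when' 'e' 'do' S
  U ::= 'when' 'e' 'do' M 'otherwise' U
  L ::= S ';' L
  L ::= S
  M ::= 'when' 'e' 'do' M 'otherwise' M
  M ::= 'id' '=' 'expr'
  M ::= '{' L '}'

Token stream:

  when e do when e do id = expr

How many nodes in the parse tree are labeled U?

[S [U when e do [S [U when e do [S [M id = expr]]]]]]

2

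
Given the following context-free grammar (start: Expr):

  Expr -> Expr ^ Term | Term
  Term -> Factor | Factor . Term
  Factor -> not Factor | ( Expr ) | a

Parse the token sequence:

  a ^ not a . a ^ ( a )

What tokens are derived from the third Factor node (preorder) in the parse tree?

a

[Expr [Expr [Expr [Term [Factor a]]] ^ [Term [Factor not [Factor a]] . [Term [Factor a]]]] ^ [Term [Factor ( [Expr [Term [Factor a]]] )]]]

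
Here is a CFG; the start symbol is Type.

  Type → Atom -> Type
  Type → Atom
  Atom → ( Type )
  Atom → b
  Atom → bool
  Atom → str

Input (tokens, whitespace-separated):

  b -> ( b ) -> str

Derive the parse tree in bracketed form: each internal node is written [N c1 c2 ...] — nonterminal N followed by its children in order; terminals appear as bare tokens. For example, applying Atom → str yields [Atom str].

Type
Atom -> Type
b -> Type
b -> Atom -> Type
b -> ( Type ) -> Type
b -> ( Atom ) -> Type
b -> ( b ) -> Type
b -> ( b ) -> Atom
b -> ( b ) -> str

[Type [Atom b] -> [Type [Atom ( [Type [Atom b]] )] -> [Type [Atom str]]]]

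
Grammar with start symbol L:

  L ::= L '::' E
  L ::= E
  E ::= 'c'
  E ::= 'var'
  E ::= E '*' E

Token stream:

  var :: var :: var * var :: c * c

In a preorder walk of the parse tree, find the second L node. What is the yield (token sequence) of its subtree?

var :: var :: var * var

[L [L [L [L [E var]] :: [E var]] :: [E [E var] * [E var]]] :: [E [E c] * [E c]]]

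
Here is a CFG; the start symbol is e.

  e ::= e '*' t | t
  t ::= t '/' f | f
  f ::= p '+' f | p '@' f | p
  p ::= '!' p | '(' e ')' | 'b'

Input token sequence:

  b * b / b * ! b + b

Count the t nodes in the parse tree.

[e [e [e [t [f [p b]]]] * [t [t [f [p b]]] / [f [p b]]]] * [t [f [p ! [p b]] + [f [p b]]]]]

4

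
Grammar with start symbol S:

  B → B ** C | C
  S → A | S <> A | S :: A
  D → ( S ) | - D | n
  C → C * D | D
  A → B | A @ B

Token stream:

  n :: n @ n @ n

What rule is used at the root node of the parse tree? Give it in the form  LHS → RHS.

S → S :: A

[S [S [A [B [C [D n]]]]] :: [A [A [A [B [C [D n]]]] @ [B [C [D n]]]] @ [B [C [D n]]]]]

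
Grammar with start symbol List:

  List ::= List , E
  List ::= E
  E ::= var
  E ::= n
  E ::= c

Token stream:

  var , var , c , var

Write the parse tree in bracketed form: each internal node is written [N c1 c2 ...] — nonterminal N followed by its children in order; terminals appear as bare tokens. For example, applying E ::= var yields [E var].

[List [List [List [List [E var]] , [E var]] , [E c]] , [E var]]

List
List , E
List , E , E
List , E , E , E
E , E , E , E
var , E , E , E
var , var , E , E
var , var , c , E
var , var , c , var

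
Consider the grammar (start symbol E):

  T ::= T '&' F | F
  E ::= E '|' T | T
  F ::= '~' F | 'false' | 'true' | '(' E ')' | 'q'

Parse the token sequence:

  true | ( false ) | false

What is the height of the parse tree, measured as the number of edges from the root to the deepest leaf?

[E [E [E [T [F true]]] | [T [F ( [E [T [F false]]] )]]] | [T [F false]]]

7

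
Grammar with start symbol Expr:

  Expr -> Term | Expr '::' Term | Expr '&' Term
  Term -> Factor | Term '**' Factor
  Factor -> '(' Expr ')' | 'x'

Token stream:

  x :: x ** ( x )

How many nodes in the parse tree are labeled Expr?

3

[Expr [Expr [Term [Factor x]]] :: [Term [Term [Factor x]] ** [Factor ( [Expr [Term [Factor x]]] )]]]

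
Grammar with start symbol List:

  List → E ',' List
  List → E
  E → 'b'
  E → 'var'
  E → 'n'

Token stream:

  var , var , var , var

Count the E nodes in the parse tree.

4

[List [E var] , [List [E var] , [List [E var] , [List [E var]]]]]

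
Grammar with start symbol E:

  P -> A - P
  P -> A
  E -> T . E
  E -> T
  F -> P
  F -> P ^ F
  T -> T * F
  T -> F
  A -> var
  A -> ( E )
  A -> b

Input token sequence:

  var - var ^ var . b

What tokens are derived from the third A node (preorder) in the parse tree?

var

[E [T [F [P [A var] - [P [A var]]] ^ [F [P [A var]]]]] . [E [T [F [P [A b]]]]]]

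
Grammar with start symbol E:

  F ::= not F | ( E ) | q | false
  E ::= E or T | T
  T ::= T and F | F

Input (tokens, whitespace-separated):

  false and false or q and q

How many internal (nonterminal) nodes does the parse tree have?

10

[E [E [T [T [F false]] and [F false]]] or [T [T [F q]] and [F q]]]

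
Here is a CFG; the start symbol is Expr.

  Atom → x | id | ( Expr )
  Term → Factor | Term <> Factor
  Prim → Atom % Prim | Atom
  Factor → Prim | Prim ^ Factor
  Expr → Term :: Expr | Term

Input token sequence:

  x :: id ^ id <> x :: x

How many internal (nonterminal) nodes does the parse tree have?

[Expr [Term [Factor [Prim [Atom x]]]] :: [Expr [Term [Term [Factor [Prim [Atom id]] ^ [Factor [Prim [Atom id]]]]] <> [Factor [Prim [Atom x]]]] :: [Expr [Term [Factor [Prim [Atom x]]]]]]]

22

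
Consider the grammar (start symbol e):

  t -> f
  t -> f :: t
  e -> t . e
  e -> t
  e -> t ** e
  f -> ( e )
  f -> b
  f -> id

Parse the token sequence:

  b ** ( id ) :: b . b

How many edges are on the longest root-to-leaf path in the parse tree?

7

[e [t [f b]] ** [e [t [f ( [e [t [f id]]] )] :: [t [f b]]] . [e [t [f b]]]]]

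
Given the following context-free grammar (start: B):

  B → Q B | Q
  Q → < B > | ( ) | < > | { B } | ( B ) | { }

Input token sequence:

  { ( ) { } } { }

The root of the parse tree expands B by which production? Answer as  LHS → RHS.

[B [Q { [B [Q ( )] [B [Q { }]]] }] [B [Q { }]]]

B → Q B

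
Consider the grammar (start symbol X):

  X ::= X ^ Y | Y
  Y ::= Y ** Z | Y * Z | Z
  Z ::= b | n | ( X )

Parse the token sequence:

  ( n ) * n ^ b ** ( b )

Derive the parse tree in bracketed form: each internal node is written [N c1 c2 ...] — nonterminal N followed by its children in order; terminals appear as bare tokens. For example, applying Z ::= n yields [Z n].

X
X ^ Y
Y ^ Y
Y * Z ^ Y
Z * Z ^ Y
( X ) * Z ^ Y
( Y ) * Z ^ Y
( Z ) * Z ^ Y
( n ) * Z ^ Y
( n ) * n ^ Y
( n ) * n ^ Y ** Z
( n ) * n ^ Z ** Z
( n ) * n ^ b ** Z
( n ) * n ^ b ** ( X )
( n ) * n ^ b ** ( Y )
( n ) * n ^ b ** ( Z )
( n ) * n ^ b ** ( b )

[X [X [Y [Y [Z ( [X [Y [Z n]]] )]] * [Z n]]] ^ [Y [Y [Z b]] ** [Z ( [X [Y [Z b]]] )]]]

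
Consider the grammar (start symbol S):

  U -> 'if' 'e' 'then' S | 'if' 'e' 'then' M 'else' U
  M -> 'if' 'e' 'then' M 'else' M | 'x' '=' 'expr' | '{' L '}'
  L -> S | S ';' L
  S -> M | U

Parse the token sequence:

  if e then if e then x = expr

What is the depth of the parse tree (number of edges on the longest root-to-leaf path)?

6

[S [U if e then [S [U if e then [S [M x = expr]]]]]]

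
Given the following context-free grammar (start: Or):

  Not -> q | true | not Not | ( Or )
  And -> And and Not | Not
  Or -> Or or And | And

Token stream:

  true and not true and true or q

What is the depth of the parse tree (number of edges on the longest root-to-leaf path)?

6

[Or [Or [And [And [And [Not true]] and [Not not [Not true]]] and [Not true]]] or [And [Not q]]]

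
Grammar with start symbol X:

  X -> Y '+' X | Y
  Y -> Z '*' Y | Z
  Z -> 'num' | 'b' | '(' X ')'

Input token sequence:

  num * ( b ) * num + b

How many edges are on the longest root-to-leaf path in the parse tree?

[X [Y [Z num] * [Y [Z ( [X [Y [Z b]]] )] * [Y [Z num]]]] + [X [Y [Z b]]]]

7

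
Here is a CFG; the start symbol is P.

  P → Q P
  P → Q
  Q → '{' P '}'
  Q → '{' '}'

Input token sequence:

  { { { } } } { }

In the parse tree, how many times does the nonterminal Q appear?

[P [Q { [P [Q { [P [Q { }]] }]] }] [P [Q { }]]]

4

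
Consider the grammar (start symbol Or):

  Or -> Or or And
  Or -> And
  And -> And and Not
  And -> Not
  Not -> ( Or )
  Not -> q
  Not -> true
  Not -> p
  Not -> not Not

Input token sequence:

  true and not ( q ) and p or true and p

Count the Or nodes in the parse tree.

3

[Or [Or [And [And [And [Not true]] and [Not not [Not ( [Or [And [Not q]]] )]]] and [Not p]]] or [And [And [Not true]] and [Not p]]]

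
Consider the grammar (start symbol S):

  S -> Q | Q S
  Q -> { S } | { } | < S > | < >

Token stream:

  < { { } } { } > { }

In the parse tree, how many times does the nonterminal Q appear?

[S [Q < [S [Q { [S [Q { }]] }] [S [Q { }]]] >] [S [Q { }]]]

5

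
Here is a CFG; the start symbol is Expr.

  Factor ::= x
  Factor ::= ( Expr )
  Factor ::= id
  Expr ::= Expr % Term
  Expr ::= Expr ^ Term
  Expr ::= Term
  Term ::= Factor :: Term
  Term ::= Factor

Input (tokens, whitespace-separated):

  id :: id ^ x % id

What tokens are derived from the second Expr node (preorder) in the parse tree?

[Expr [Expr [Expr [Term [Factor id] :: [Term [Factor id]]]] ^ [Term [Factor x]]] % [Term [Factor id]]]

id :: id ^ x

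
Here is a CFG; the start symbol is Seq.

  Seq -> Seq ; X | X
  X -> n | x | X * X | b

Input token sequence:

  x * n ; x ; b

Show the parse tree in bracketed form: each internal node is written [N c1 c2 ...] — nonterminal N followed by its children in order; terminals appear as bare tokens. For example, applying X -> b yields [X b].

[Seq [Seq [Seq [X [X x] * [X n]]] ; [X x]] ; [X b]]

Seq
Seq ; X
Seq ; X ; X
X ; X ; X
X * X ; X ; X
x * X ; X ; X
x * n ; X ; X
x * n ; x ; X
x * n ; x ; b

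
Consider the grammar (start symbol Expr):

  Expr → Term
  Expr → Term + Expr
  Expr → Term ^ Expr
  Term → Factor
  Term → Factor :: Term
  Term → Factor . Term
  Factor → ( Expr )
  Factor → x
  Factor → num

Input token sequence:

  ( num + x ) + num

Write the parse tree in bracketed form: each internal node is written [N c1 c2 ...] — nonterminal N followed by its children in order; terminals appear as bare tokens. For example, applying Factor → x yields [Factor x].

Expr
Term + Expr
Factor + Expr
( Expr ) + Expr
( Term + Expr ) + Expr
( Factor + Expr ) + Expr
( num + Expr ) + Expr
( num + Term ) + Expr
( num + Factor ) + Expr
( num + x ) + Expr
( num + x ) + Term
( num + x ) + Factor
( num + x ) + num

[Expr [Term [Factor ( [Expr [Term [Factor num]] + [Expr [Term [Factor x]]]] )]] + [Expr [Term [Factor num]]]]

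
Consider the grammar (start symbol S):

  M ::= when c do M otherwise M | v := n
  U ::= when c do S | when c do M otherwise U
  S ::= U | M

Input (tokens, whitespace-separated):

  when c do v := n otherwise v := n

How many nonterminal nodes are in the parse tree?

4

[S [M when c do [M v := n] otherwise [M v := n]]]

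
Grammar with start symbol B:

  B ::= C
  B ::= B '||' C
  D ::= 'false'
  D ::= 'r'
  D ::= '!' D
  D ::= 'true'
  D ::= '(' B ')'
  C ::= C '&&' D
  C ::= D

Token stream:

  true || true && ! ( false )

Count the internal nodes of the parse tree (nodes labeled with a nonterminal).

[B [B [C [D true]]] || [C [C [D true]] && [D ! [D ( [B [C [D false]]] )]]]]

12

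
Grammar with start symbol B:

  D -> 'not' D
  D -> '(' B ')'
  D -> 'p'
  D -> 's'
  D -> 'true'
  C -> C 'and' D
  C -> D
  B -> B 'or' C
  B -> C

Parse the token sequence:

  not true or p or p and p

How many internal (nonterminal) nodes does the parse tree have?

12

[B [B [B [C [D not [D true]]]] or [C [D p]]] or [C [C [D p]] and [D p]]]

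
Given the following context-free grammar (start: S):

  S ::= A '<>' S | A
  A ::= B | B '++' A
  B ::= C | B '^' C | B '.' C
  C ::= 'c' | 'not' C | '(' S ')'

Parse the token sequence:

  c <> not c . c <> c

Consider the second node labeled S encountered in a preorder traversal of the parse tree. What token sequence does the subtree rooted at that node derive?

[S [A [B [C c]]] <> [S [A [B [B [C not [C c]]] . [C c]]] <> [S [A [B [C c]]]]]]

not c . c <> c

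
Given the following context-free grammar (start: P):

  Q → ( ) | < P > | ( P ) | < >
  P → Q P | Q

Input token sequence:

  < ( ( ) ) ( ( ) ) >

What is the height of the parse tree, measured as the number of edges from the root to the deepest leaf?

[P [Q < [P [Q ( [P [Q ( )]] )] [P [Q ( [P [Q ( )]] )]]] >]]

7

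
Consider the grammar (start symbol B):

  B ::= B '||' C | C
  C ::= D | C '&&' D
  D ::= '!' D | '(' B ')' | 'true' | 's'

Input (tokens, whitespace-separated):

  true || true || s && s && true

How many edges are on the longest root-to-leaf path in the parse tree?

[B [B [B [C [D true]]] || [C [D true]]] || [C [C [C [D s]] && [D s]] && [D true]]]

5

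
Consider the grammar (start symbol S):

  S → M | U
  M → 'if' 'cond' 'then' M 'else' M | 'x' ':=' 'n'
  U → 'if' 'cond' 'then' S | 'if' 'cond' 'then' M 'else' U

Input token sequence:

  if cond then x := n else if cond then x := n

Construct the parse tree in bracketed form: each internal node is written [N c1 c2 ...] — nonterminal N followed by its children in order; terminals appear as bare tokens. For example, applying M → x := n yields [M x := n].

[S [U if cond then [M x := n] else [U if cond then [S [M x := n]]]]]

S
U
if cond then M else U
if cond then x := n else U
if cond then x := n else if cond then S
if cond then x := n else if cond then M
if cond then x := n else if cond then x := n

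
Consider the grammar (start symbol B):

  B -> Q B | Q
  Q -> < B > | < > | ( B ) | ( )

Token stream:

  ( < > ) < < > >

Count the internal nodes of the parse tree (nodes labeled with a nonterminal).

[B [Q ( [B [Q < >]] )] [B [Q < [B [Q < >]] >]]]

8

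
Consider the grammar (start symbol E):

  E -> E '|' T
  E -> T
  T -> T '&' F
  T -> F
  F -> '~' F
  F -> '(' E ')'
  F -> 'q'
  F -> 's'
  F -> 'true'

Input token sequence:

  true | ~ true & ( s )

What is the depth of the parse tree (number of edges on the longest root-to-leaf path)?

6

[E [E [T [F true]]] | [T [T [F ~ [F true]]] & [F ( [E [T [F s]]] )]]]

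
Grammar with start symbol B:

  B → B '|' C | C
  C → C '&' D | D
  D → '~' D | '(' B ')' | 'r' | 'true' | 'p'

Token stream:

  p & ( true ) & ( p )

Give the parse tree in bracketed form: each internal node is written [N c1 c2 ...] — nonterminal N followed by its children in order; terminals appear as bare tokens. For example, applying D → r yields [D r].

[B [C [C [C [D p]] & [D ( [B [C [D true]]] )]] & [D ( [B [C [D p]]] )]]]

B
C
C & D
C & D & D
D & D & D
p & D & D
p & ( B ) & D
p & ( C ) & D
p & ( D ) & D
p & ( true ) & D
p & ( true ) & ( B )
p & ( true ) & ( C )
p & ( true ) & ( D )
p & ( true ) & ( p )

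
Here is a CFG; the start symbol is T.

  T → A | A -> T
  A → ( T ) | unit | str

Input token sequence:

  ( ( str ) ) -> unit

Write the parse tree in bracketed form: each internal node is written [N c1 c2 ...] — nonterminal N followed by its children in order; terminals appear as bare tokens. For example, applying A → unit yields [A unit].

[T [A ( [T [A ( [T [A str]] )]] )] -> [T [A unit]]]

T
A -> T
( T ) -> T
( A ) -> T
( ( T ) ) -> T
( ( A ) ) -> T
( ( str ) ) -> T
( ( str ) ) -> A
( ( str ) ) -> unit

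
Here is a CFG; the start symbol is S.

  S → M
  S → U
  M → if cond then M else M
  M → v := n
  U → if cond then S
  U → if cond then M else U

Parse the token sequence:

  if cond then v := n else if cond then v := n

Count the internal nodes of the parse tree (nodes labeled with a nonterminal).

6

[S [U if cond then [M v := n] else [U if cond then [S [M v := n]]]]]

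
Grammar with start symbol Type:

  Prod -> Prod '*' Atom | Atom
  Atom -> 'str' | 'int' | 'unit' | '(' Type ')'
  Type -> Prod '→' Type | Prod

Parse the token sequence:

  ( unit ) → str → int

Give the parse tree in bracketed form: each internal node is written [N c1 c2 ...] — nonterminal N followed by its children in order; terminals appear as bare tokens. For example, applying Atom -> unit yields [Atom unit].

Type
Prod → Type
Atom → Type
( Type ) → Type
( Prod ) → Type
( Atom ) → Type
( unit ) → Type
( unit ) → Prod → Type
( unit ) → Atom → Type
( unit ) → str → Type
( unit ) → str → Prod
( unit ) → str → Atom
( unit ) → str → int

[Type [Prod [Atom ( [Type [Prod [Atom unit]]] )]] → [Type [Prod [Atom str]] → [Type [Prod [Atom int]]]]]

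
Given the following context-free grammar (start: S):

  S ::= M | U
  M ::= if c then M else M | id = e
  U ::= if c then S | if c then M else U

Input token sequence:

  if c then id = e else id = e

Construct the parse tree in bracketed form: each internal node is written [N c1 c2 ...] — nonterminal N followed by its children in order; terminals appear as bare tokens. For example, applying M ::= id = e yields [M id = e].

[S [M if c then [M id = e] else [M id = e]]]

S
M
if c then M else M
if c then id = e else M
if c then id = e else id = e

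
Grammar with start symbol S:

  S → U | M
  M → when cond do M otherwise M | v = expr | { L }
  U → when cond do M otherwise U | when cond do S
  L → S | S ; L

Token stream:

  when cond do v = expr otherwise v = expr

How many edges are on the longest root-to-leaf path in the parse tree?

3

[S [M when cond do [M v = expr] otherwise [M v = expr]]]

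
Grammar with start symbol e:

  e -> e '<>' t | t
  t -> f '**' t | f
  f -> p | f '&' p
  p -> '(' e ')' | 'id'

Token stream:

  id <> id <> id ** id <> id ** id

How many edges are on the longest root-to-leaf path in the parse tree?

[e [e [e [e [t [f [p id]]]] <> [t [f [p id]]]] <> [t [f [p id]] ** [t [f [p id]]]]] <> [t [f [p id]] ** [t [f [p id]]]]]

7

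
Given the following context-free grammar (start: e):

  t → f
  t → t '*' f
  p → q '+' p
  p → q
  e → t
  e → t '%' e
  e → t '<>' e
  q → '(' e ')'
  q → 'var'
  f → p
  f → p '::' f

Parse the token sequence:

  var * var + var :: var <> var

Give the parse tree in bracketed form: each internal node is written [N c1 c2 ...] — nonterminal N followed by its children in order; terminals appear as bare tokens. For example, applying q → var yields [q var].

[e [t [t [f [p [q var]]]] * [f [p [q var] + [p [q var]]] :: [f [p [q var]]]]] <> [e [t [f [p [q var]]]]]]

e
t <> e
t * f <> e
f * f <> e
p * f <> e
q * f <> e
var * f <> e
var * p :: f <> e
var * q + p :: f <> e
var * var + p :: f <> e
var * var + q :: f <> e
var * var + var :: f <> e
var * var + var :: p <> e
var * var + var :: q <> e
var * var + var :: var <> e
var * var + var :: var <> t
var * var + var :: var <> f
var * var + var :: var <> p
var * var + var :: var <> q
var * var + var :: var <> var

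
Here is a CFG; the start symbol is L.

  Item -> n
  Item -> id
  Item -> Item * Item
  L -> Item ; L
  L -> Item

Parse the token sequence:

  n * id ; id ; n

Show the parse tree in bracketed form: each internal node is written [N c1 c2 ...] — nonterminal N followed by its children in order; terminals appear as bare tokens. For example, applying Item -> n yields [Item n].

L
Item ; L
Item * Item ; L
n * Item ; L
n * id ; L
n * id ; Item ; L
n * id ; id ; L
n * id ; id ; Item
n * id ; id ; n

[L [Item [Item n] * [Item id]] ; [L [Item id] ; [L [Item n]]]]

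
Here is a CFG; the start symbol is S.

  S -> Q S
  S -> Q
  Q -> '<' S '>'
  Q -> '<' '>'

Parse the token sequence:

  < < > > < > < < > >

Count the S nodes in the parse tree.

5

[S [Q < [S [Q < >]] >] [S [Q < >] [S [Q < [S [Q < >]] >]]]]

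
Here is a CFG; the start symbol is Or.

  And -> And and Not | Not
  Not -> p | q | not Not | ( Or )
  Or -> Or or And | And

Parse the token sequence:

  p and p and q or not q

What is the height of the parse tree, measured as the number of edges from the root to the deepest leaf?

[Or [Or [And [And [And [Not p]] and [Not p]] and [Not q]]] or [And [Not not [Not q]]]]

6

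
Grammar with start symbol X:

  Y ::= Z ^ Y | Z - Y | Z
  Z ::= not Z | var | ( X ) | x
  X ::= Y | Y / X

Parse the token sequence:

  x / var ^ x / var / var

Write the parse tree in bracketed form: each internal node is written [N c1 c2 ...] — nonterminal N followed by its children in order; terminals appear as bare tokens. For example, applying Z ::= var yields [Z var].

[X [Y [Z x]] / [X [Y [Z var] ^ [Y [Z x]]] / [X [Y [Z var]] / [X [Y [Z var]]]]]]

X
Y / X
Z / X
x / X
x / Y / X
x / Z ^ Y / X
x / var ^ Y / X
x / var ^ Z / X
x / var ^ x / X
x / var ^ x / Y / X
x / var ^ x / Z / X
x / var ^ x / var / X
x / var ^ x / var / Y
x / var ^ x / var / Z
x / var ^ x / var / var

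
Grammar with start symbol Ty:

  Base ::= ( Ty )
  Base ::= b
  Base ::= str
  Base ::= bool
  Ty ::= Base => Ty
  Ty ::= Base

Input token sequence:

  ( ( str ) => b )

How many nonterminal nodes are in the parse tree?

[Ty [Base ( [Ty [Base ( [Ty [Base str]] )] => [Ty [Base b]]] )]]

8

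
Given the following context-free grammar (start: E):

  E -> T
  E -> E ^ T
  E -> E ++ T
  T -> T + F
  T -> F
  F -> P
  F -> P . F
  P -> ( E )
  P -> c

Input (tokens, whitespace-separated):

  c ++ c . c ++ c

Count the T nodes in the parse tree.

[E [E [E [T [F [P c]]]] ++ [T [F [P c] . [F [P c]]]]] ++ [T [F [P c]]]]

3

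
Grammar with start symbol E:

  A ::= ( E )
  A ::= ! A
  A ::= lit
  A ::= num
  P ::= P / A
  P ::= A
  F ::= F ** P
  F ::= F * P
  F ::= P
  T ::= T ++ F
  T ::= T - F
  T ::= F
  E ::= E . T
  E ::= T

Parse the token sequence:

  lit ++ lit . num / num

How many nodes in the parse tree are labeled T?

[E [E [T [T [F [P [A lit]]]] ++ [F [P [A lit]]]]] . [T [F [P [P [A num]] / [A num]]]]]

3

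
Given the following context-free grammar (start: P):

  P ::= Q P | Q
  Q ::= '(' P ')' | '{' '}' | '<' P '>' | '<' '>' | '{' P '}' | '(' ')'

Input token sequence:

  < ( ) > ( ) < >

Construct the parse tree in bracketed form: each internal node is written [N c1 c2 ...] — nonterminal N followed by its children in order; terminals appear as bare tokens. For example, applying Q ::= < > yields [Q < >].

[P [Q < [P [Q ( )]] >] [P [Q ( )] [P [Q < >]]]]

P
Q P
< P > P
< Q > P
< ( ) > P
< ( ) > Q P
< ( ) > ( ) P
< ( ) > ( ) Q
< ( ) > ( ) < >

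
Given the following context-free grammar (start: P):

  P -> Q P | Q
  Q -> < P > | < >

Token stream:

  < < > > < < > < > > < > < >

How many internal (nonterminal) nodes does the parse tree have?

14

[P [Q < [P [Q < >]] >] [P [Q < [P [Q < >] [P [Q < >]]] >] [P [Q < >] [P [Q < >]]]]]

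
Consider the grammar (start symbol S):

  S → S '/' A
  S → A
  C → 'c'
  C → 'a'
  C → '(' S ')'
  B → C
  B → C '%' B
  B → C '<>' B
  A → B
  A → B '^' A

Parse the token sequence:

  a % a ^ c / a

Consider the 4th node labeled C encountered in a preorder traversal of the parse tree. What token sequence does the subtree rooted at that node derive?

a

[S [S [A [B [C a] % [B [C a]]] ^ [A [B [C c]]]]] / [A [B [C a]]]]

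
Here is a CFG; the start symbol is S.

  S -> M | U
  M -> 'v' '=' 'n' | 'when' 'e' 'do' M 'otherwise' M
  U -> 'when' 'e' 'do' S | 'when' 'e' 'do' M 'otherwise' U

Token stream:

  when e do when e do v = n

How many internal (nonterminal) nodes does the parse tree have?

6

[S [U when e do [S [U when e do [S [M v = n]]]]]]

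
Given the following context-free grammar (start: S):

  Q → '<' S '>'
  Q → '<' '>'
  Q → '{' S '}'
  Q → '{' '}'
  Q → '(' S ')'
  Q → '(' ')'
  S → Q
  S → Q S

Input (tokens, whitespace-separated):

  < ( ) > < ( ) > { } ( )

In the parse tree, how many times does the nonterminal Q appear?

6

[S [Q < [S [Q ( )]] >] [S [Q < [S [Q ( )]] >] [S [Q { }] [S [Q ( )]]]]]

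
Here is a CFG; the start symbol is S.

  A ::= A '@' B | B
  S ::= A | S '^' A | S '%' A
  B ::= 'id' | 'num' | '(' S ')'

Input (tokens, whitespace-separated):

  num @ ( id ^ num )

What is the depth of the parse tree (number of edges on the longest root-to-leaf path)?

[S [A [A [B num]] @ [B ( [S [S [A [B id]]] ^ [A [B num]]] )]]]

7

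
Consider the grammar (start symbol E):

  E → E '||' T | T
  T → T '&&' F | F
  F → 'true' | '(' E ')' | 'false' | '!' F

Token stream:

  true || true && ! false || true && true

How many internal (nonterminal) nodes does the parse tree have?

14

[E [E [E [T [F true]]] || [T [T [F true]] && [F ! [F false]]]] || [T [T [F true]] && [F true]]]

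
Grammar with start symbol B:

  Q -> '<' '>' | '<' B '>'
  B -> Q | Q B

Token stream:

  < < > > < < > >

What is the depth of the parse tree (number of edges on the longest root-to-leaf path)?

5

[B [Q < [B [Q < >]] >] [B [Q < [B [Q < >]] >]]]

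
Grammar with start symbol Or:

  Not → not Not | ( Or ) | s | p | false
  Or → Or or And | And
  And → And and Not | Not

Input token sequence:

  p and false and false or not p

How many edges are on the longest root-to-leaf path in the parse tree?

[Or [Or [And [And [And [Not p]] and [Not false]] and [Not false]]] or [And [Not not [Not p]]]]

6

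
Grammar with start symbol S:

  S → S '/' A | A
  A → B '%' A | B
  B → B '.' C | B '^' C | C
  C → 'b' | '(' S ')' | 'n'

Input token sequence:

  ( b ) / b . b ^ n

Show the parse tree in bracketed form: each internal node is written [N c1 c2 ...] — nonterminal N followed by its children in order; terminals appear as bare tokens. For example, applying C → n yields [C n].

[S [S [A [B [C ( [S [A [B [C b]]]] )]]]] / [A [B [B [B [C b]] . [C b]] ^ [C n]]]]

S
S / A
A / A
B / A
C / A
( S ) / A
( A ) / A
( B ) / A
( C ) / A
( b ) / A
( b ) / B
( b ) / B ^ C
( b ) / B . C ^ C
( b ) / C . C ^ C
( b ) / b . C ^ C
( b ) / b . b ^ C
( b ) / b . b ^ n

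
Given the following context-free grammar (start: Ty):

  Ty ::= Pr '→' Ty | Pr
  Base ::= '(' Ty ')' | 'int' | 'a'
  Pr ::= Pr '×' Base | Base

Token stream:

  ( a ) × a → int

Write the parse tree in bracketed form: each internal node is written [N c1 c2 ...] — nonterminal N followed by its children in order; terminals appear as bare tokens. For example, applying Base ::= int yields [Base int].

Ty
Pr → Ty
Pr × Base → Ty
Base × Base → Ty
( Ty ) × Base → Ty
( Pr ) × Base → Ty
( Base ) × Base → Ty
( a ) × Base → Ty
( a ) × a → Ty
( a ) × a → Pr
( a ) × a → Base
( a ) × a → int

[Ty [Pr [Pr [Base ( [Ty [Pr [Base a]]] )]] × [Base a]] → [Ty [Pr [Base int]]]]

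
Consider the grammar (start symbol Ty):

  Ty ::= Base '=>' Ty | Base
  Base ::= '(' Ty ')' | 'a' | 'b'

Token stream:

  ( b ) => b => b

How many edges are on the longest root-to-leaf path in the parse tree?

4

[Ty [Base ( [Ty [Base b]] )] => [Ty [Base b] => [Ty [Base b]]]]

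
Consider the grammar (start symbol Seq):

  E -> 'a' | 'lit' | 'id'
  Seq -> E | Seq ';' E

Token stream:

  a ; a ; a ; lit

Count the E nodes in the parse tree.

[Seq [Seq [Seq [Seq [E a]] ; [E a]] ; [E a]] ; [E lit]]

4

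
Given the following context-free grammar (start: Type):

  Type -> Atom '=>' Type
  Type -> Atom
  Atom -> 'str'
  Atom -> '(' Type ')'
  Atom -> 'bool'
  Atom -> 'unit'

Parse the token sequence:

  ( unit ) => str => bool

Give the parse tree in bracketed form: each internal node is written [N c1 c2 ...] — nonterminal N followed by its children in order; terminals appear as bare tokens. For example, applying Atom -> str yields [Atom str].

[Type [Atom ( [Type [Atom unit]] )] => [Type [Atom str] => [Type [Atom bool]]]]

Type
Atom => Type
( Type ) => Type
( Atom ) => Type
( unit ) => Type
( unit ) => Atom => Type
( unit ) => str => Type
( unit ) => str => Atom
( unit ) => str => bool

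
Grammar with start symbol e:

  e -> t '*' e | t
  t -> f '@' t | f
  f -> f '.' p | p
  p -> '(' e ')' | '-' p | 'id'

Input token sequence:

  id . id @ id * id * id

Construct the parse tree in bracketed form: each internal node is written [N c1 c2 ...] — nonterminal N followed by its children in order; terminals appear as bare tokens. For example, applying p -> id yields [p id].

e
t * e
f @ t * e
f . p @ t * e
p . p @ t * e
id . p @ t * e
id . id @ t * e
id . id @ f * e
id . id @ p * e
id . id @ id * e
id . id @ id * t * e
id . id @ id * f * e
id . id @ id * p * e
id . id @ id * id * e
id . id @ id * id * t
id . id @ id * id * f
id . id @ id * id * p
id . id @ id * id * id

[e [t [f [f [p id]] . [p id]] @ [t [f [p id]]]] * [e [t [f [p id]]] * [e [t [f [p id]]]]]]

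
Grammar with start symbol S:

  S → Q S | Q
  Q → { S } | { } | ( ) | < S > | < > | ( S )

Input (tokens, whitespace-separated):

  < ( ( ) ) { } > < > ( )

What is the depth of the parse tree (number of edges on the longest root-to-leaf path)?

[S [Q < [S [Q ( [S [Q ( )]] )] [S [Q { }]]] >] [S [Q < >] [S [Q ( )]]]]

6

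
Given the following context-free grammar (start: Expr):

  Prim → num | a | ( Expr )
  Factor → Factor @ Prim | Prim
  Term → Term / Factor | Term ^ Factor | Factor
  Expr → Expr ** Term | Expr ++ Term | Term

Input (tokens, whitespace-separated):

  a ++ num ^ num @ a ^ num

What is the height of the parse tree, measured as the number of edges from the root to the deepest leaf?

6

[Expr [Expr [Term [Factor [Prim a]]]] ++ [Term [Term [Term [Factor [Prim num]]] ^ [Factor [Factor [Prim num]] @ [Prim a]]] ^ [Factor [Prim num]]]]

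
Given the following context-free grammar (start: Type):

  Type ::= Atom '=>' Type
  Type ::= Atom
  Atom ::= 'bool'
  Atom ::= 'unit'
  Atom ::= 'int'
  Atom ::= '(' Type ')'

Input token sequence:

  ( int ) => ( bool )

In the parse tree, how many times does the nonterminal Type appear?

4

[Type [Atom ( [Type [Atom int]] )] => [Type [Atom ( [Type [Atom bool]] )]]]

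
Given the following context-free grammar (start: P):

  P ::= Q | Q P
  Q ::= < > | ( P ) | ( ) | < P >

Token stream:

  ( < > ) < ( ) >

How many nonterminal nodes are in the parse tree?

[P [Q ( [P [Q < >]] )] [P [Q < [P [Q ( )]] >]]]

8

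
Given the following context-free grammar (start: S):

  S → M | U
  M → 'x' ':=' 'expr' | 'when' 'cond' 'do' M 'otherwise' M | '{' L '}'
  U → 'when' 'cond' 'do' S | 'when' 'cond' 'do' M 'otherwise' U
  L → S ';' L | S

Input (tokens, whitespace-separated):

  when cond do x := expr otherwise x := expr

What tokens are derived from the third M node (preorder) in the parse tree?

x := expr

[S [M when cond do [M x := expr] otherwise [M x := expr]]]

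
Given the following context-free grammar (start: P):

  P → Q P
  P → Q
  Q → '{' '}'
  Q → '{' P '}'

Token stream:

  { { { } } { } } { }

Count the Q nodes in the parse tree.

5

[P [Q { [P [Q { [P [Q { }]] }] [P [Q { }]]] }] [P [Q { }]]]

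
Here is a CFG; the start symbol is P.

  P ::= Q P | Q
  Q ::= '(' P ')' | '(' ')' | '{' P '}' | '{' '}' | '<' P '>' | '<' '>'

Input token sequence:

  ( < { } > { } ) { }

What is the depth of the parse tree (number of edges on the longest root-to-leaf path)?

[P [Q ( [P [Q < [P [Q { }]] >] [P [Q { }]]] )] [P [Q { }]]]

6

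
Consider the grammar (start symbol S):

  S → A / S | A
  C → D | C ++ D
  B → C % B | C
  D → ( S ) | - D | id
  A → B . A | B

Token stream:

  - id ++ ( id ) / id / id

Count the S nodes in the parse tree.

4

[S [A [B [C [C [D - [D id]]] ++ [D ( [S [A [B [C [D id]]]]] )]]]] / [S [A [B [C [D id]]]] / [S [A [B [C [D id]]]]]]]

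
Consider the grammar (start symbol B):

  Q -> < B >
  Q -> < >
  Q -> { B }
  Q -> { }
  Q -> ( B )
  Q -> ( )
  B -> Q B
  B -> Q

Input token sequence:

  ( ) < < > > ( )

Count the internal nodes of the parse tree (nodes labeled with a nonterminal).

[B [Q ( )] [B [Q < [B [Q < >]] >] [B [Q ( )]]]]

8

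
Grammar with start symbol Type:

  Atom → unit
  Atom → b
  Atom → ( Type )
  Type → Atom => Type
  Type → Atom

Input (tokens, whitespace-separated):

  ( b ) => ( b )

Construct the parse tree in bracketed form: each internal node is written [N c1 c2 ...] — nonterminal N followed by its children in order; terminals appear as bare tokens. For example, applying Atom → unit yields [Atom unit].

[Type [Atom ( [Type [Atom b]] )] => [Type [Atom ( [Type [Atom b]] )]]]

Type
Atom => Type
( Type ) => Type
( Atom ) => Type
( b ) => Type
( b ) => Atom
( b ) => ( Type )
( b ) => ( Atom )
( b ) => ( b )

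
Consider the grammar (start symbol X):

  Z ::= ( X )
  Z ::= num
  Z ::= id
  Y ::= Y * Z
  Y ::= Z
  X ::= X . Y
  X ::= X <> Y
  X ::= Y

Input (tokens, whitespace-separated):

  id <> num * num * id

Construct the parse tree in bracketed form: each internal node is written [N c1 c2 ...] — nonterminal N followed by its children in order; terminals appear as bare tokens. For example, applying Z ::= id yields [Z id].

[X [X [Y [Z id]]] <> [Y [Y [Y [Z num]] * [Z num]] * [Z id]]]

X
X <> Y
Y <> Y
Z <> Y
id <> Y
id <> Y * Z
id <> Y * Z * Z
id <> Z * Z * Z
id <> num * Z * Z
id <> num * num * Z
id <> num * num * id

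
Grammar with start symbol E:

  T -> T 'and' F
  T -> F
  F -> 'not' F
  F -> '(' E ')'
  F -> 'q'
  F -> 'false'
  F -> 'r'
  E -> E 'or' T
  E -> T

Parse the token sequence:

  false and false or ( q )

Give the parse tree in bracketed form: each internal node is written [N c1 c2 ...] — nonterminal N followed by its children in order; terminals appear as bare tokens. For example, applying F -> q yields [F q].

E
E or T
T or T
T and F or T
F and F or T
false and F or T
false and false or T
false and false or F
false and false or ( E )
false and false or ( T )
false and false or ( F )
false and false or ( q )

[E [E [T [T [F false]] and [F false]]] or [T [F ( [E [T [F q]]] )]]]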